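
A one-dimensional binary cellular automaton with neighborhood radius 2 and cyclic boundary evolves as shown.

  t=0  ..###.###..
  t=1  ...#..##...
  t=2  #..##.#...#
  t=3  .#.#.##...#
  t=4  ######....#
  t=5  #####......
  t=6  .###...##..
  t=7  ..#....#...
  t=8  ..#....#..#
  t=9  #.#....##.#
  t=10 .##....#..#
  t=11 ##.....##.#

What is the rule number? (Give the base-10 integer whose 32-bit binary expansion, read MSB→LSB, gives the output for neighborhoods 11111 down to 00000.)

3337670257

  ##### -> #   bit 31 = 1  t=4,i=1
  ####. -> #   bit 30 = 1  t=4,i=4
  ###.# -> .   bit 29 = 0  t=0,i=4
  ###.. -> .   bit 28 = 0  t=0,i=8
  ##.## -> .   bit 27 = 0  t=0,i=5
  ##.#. -> #   bit 26 = 1  t=2,i=5
  ##..# -> #   bit 25 = 1  t=2,i=1
  ##... -> .   bit 24 = 0  t=0,i=9
  #.### -> #   bit 23 = 1  t=0,i=6
  #.##. -> #   bit 22 = 1  t=3,i=5
  #.#.# -> #   bit 21 = 1  t=3,i=1
  #.#.. -> #   bit 20 = 1  t=2,i=6
  #..## -> .   bit 19 = 0  t=1,i=5
  #..#. -> .   bit 18 = 0  t=8,i=1
  #...# -> .   bit 17 = 0  t=2,i=8
  #.... -> .   bit 16 = 0  t=0,i=10
  .#### -> #   bit 15 = 1  t=4,i=0
  .###. -> #   bit 14 = 1  t=0,i=3
  .##.# -> .   bit 13 = 0  t=2,i=4
  .##.. -> .   bit 12 = 0  t=1,i=7
  .#.## -> #   bit 11 = 1  t=3,i=4
  .#.#. -> #   bit 10 = 1  t=3,i=0
  .#..# -> #   bit 9 = 1  t=1,i=4
  .#... -> .   bit 8 = 0  t=2,i=7
  ..### -> .   bit 7 = 0  t=0,i=2
  ..##. -> #   bit 6 = 1  t=1,i=6
  ..#.# -> #   bit 5 = 1  t=3,i=10
  ..#.. -> #   bit 4 = 1  t=1,i=3
  ...## -> .   bit 3 = 0  t=0,i=1
  ...#. -> .   bit 2 = 0  t=1,i=2
  ....# -> .   bit 1 = 0  t=0,i=0
  ..... -> #   bit 0 = 1  t=1,i=0
  bits 11000110111100001100111001110001 = 3337670257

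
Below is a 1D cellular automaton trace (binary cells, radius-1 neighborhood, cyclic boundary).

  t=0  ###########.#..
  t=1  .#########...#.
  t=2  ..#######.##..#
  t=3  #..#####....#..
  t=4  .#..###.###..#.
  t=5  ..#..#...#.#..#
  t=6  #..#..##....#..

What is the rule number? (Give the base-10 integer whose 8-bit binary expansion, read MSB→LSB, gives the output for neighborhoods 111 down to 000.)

  ### -> #   bit 7 = 1  t=0,i=1
  ##. -> .   bit 6 = 0  t=0,i=10
  #.# -> .   bit 5 = 0  t=0,i=11
  #.. -> #   bit 4 = 1  t=0,i=13
  .## -> .   bit 3 = 0  t=0,i=0
  .#. -> .   bit 2 = 0  t=0,i=12
  ..# -> .   bit 1 = 0  t=0,i=14
  ... -> #   bit 0 = 1  t=1,i=11
  bits 10010001 = 145

145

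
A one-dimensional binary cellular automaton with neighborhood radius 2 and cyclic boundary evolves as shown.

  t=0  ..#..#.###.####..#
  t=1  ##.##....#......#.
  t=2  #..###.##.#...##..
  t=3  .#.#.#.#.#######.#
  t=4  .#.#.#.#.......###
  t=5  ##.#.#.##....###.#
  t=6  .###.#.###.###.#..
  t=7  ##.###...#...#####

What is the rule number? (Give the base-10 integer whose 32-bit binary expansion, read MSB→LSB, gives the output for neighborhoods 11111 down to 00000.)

  #####|.  b31=0 t=3,i=11
  ####.|.  b30=0 t=0,i=13
  ###.#|#  b29=1 t=0,i=9
  ###..|.  b28=0 t=0,i=14
  ##.##|.  b27=0 t=0,i=10
  ##.#.|#  b26=1 t=2,i=9
  ##..#|.  b25=0 t=0,i=15
  ##...|#  b24=1 t=1,i=5
  #.###|.  b23=0 t=0,i=7
  #.##.|#  b22=1 t=1,i=0
  #.#.#|#  b21=1 t=3,i=1
  #.#..|#  b20=1 t=2,i=10
  #..##|.  b19=0 t=2,i=2
  #..#.|#  b18=1 t=0,i=1
  #...#|#  b17=1 t=2,i=12
  #....|.  b16=0 t=1,i=6
  .####|.  b15=0 t=0,i=12
  .###.|.  b14=0 t=0,i=8
  .##.#|.  b13=0 t=1,i=1
  .##..|#  b12=1 t=1,i=4
  .#.##|.  b11=0 t=0,i=6
  .#.#.|.  b10=0 t=3,i=0
  .#..#|#  b9=1 t=0,i=0
  .#...|#  b8=1 t=1,i=10
  ..###|#  b7=1 t=2,i=3
  ..##.|#  b6=1 t=2,i=14
  ..#.#|.  b5=0 t=0,i=5
  ..#..|.  b4=0 t=0,i=2
  ...##|#  b3=1 t=2,i=13
  ...#.|#  b2=1 t=1,i=8
  ....#|#  b1=1 t=1,i=7
  .....|.  b0=0 t=1,i=12
  bits 00100101011101100001001111001110 = 628495310

628495310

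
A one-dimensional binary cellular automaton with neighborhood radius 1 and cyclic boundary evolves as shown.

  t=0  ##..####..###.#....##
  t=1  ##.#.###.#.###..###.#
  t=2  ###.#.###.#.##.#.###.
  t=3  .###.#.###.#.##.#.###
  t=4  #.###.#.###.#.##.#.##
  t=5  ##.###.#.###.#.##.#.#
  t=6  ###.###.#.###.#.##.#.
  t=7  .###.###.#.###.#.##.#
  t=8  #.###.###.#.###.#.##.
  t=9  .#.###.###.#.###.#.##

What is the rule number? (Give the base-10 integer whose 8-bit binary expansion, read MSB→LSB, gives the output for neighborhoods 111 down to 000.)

227

  [7] ### => #  t=0,i=0
  [6] ##. => #  t=0,i=1
  [5] #.# => #  t=0,i=13
  [4] #.. => .  t=0,i=2
  [3] .## => .  t=0,i=4
  [2] .#. => .  t=0,i=14
  [1] ..# => #  t=0,i=3
  [0] ... => #  t=0,i=16
  bits 11100011 = 227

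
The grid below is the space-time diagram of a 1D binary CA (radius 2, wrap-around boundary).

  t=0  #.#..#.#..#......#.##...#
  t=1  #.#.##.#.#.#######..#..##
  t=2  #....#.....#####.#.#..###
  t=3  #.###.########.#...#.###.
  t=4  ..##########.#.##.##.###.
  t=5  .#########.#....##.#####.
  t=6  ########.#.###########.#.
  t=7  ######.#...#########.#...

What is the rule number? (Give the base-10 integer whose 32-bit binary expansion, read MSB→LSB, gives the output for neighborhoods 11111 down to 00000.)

  #####|#  b31=1 t=1,i=13
  ####.|.  b30=0 t=1,i=16
  ###.#|#  b29=1 t=1,i=0
  ###..|#  b28=1 t=1,i=17
  ##.##|#  b27=1 t=3,i=5
  ##.#.|.  b26=0 t=0,i=1
  ##..#|.  b25=0 t=1,i=18
  ##...|.  b24=0 t=0,i=21
  #.###|#  b23=1 t=1,i=11
  #.##.|.  b22=0 t=0,i=19
  #.#.#|.  b21=0 t=1,i=2
  #.#..|#  b20=1 t=0,i=2
  #..##|#  b19=1 t=1,i=22
  #..#.|#  b18=1 t=0,i=4
  #...#|.  b17=0 t=0,i=22
  #....|#  b16=1 t=0,i=12
  .####|#  b15=1 t=1,i=12
  .###.|#  b14=1 t=1,i=24
  .##.#|#  b13=1 t=0,i=0
  .##..|#  b12=1 t=0,i=20
  .#.##|.  b11=0 t=0,i=18
  .#.#.|.  b10=0 t=0,i=6
  .#..#|.  b9=0 t=0,i=3
  .#...|#  b8=1 t=0,i=11
  ..###|#  b7=1 t=1,i=23
  ..##.|#  b6=1 t=0,i=24
  ..#.#|#  b5=1 t=0,i=5
  ..#..|.  b4=0 t=0,i=10
  ...##|#  b3=1 t=0,i=23
  ...#.|#  b2=1 t=0,i=16
  ....#|#  b1=1 t=0,i=15
  .....|#  b0=1 t=0,i=13
  bits 10111000100111011111000111101111 = 3097358831

3097358831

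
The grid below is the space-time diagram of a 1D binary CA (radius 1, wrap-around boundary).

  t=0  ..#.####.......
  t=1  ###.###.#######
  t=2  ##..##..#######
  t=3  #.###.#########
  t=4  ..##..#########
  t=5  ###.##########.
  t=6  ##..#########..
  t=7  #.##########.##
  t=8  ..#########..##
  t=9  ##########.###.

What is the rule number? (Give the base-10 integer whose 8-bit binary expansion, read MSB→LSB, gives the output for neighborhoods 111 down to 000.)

159

  nb ###: next=#  (t=0,i=5, bit7=1)
  nb ##.: next=.  (t=0,i=7, bit6=0)
  nb #.#: next=.  (t=0,i=3, bit5=0)
  nb #..: next=#  (t=0,i=8, bit4=1)
  nb .##: next=#  (t=0,i=4, bit3=1)
  nb .#.: next=#  (t=0,i=2, bit2=1)
  nb ..#: next=#  (t=0,i=1, bit1=1)
  nb ...: next=#  (t=0,i=0, bit0=1)
  bits 10011111 = 159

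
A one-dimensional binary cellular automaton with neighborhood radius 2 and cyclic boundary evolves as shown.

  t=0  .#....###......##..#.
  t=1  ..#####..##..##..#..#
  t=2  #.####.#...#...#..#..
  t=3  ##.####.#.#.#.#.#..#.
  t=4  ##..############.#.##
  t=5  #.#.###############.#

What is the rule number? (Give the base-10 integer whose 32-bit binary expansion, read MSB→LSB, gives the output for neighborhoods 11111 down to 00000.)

  [31] ##### => #  t=1,i=4
  [30] ####. => #  t=1,i=5
  [29] ###.# => #  t=2,i=5
  [28] ###.. => .  t=0,i=8
  [27] ##.## => .  t=3,i=2
  [26] ##.#. => #  t=2,i=6
  [25] ##..# => #  t=0,i=17
  [24] ##... => #  t=0,i=9
  [23] #.### => .  t=2,i=2
  [22] #.##. => #  t=3,i=0
  [21] #.#.# => #  t=3,i=8
  [20] #.#.. => .  t=2,i=7
  [19] #..## => .  t=1,i=1
  [18] #..#. => .  t=0,i=0
  [17] #...# => .  t=2,i=9
  [16] #.... => #  t=0,i=3
  [15] .#### => #  t=1,i=3
  [14] .###. => .  t=0,i=7
  [13] .##.# => #  t=3,i=1
  [12] .##.. => .  t=0,i=16
  [11] .#.## => #  t=2,i=1
  [10] .#.#. => #  t=3,i=9
  [9] .#..# => #  t=0,i=20
  [8] .#... => #  t=0,i=2
  [7] ..### => #  t=0,i=6
  [6] ..##. => .  t=0,i=15
  [5] ..#.# => #  t=2,i=0
  [4] ..#.. => .  t=0,i=1
  [3] ...## => #  t=0,i=5
  [2] ...#. => #  t=2,i=10
  [1] ....# => #  t=0,i=4
  [0] ..... => .  t=0,i=11
  bits 11100111011000011010111110101110 = 3881938862

3881938862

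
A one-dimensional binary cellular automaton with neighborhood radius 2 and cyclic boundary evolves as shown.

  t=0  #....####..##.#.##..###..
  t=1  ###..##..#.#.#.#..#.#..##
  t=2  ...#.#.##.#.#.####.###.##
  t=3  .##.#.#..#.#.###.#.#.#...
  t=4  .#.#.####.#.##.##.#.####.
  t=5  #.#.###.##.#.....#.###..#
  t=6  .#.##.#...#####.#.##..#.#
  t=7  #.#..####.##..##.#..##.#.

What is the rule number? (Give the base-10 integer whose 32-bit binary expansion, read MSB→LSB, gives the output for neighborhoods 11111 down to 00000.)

647466965

  ##### -> .   bit 31 = 0  t=1,i=0
  ####. -> .   bit 30 = 0  t=0,i=7
  ###.# -> #   bit 29 = 1  t=2,i=17
  ###.. -> .   bit 28 = 0  t=0,i=8
  ##.## -> .   bit 27 = 0  t=2,i=18
  ##.#. -> #   bit 26 = 1  t=0,i=13
  ##..# -> #   bit 25 = 1  t=0,i=9
  ##... -> .   bit 24 = 0  t=2,i=0
  #.### -> #   bit 23 = 1  t=2,i=14
  #.##. -> .   bit 22 = 0  t=0,i=16
  #.#.# -> .   bit 21 = 0  t=0,i=14
  #.#.. -> #   bit 20 = 1  t=1,i=15
  #..## -> .   bit 19 = 0  t=0,i=10
  #..#. -> #   bit 18 = 1  t=0,i=24
  #...# -> #   bit 17 = 1  t=2,i=1
  #.... -> #   bit 16 = 1  t=0,i=2
  .#### -> #   bit 15 = 1  t=0,i=6
  .###. -> .   bit 14 = 0  t=0,i=21
  .##.# -> .   bit 13 = 0  t=0,i=12
  .##.. -> .   bit 12 = 0  t=0,i=17
  .#.## -> #   bit 11 = 1  t=0,i=15
  .#.#. -> #   bit 10 = 1  t=1,i=10
  .#..# -> #   bit 9 = 1  t=1,i=16
  .#... -> #   bit 8 = 1  t=0,i=1
  ..### -> #   bit 7 = 1  t=0,i=5
  ..##. -> #   bit 6 = 1  t=0,i=11
  ..#.# -> .   bit 5 = 0  t=1,i=9
  ..#.. -> #   bit 4 = 1  t=0,i=0
  ...## -> .   bit 3 = 0  t=0,i=4
  ...#. -> #   bit 2 = 1  t=2,i=2
  ....# -> .   bit 1 = 0  t=0,i=3
  ..... -> #   bit 0 = 1  t=5,i=14
  bits 00100110100101111000111111010101 = 647466965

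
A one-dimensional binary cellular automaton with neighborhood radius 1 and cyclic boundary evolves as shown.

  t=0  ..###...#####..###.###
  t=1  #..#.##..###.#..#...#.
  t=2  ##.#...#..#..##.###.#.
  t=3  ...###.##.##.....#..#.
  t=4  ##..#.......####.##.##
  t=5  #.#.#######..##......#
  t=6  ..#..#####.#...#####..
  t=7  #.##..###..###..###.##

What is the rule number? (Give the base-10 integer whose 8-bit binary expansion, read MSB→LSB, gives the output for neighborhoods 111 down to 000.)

149

  nb ###: next=#  (t=0,i=3, bit7=1)
  nb ##.: next=.  (t=0,i=4, bit6=0)
  nb #.#: next=.  (t=0,i=18, bit5=0)
  nb #..: next=#  (t=0,i=0, bit4=1)
  nb .##: next=.  (t=0,i=2, bit3=0)
  nb .#.: next=#  (t=1,i=0, bit2=1)
  nb ..#: next=.  (t=0,i=1, bit1=0)
  nb ...: next=#  (t=0,i=6, bit0=1)
  bits 10010101 = 149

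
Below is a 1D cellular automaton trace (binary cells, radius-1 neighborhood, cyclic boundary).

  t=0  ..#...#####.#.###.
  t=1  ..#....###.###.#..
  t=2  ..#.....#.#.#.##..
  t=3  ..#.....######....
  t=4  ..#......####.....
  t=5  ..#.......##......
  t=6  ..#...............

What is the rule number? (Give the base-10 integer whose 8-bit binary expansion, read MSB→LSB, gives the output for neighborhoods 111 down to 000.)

164

  nb ###: next=#  (t=0,i=7, bit7=1)
  nb ##.: next=.  (t=0,i=10, bit6=0)
  nb #.#: next=#  (t=0,i=11, bit5=1)
  nb #..: next=.  (t=0,i=3, bit4=0)
  nb .##: next=.  (t=0,i=6, bit3=0)
  nb .#.: next=#  (t=0,i=2, bit2=1)
  nb ..#: next=.  (t=0,i=1, bit1=0)
  nb ...: next=.  (t=0,i=0, bit0=0)
  bits 10100100 = 164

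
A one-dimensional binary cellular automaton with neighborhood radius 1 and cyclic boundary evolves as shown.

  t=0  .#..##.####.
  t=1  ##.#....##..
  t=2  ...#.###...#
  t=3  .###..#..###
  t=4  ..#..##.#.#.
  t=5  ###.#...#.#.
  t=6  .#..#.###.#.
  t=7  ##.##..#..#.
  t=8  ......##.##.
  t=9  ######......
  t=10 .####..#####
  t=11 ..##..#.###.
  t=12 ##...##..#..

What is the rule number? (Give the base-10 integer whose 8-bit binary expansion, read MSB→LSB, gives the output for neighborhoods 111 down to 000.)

  ### -> #   bit 7 = 1  t=0,i=8
  ##. -> .   bit 6 = 0  t=0,i=5
  #.# -> .   bit 5 = 0  t=0,i=6
  #.. -> .   bit 4 = 0  t=0,i=2
  .## -> .   bit 3 = 0  t=0,i=4
  .#. -> #   bit 2 = 1  t=0,i=1
  ..# -> #   bit 1 = 1  t=0,i=0
  ... -> #   bit 0 = 1  t=1,i=5
  bits 10000111 = 135

135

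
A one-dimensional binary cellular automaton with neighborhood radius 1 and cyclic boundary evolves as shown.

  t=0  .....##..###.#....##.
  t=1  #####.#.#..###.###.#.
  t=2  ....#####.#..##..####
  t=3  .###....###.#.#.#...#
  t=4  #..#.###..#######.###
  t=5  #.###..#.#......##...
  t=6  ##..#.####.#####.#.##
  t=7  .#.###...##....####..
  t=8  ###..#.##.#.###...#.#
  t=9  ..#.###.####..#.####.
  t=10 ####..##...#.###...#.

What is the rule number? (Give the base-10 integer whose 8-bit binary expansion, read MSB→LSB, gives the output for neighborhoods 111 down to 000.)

103

  ### -> .   bit 7 = 0  t=0,i=10
  ##. -> #   bit 6 = 1  t=0,i=6
  #.# -> #   bit 5 = 1  t=0,i=12
  #.. -> .   bit 4 = 0  t=0,i=7
  .## -> .   bit 3 = 0  t=0,i=5
  .#. -> #   bit 2 = 1  t=0,i=13
  ..# -> #   bit 1 = 1  t=0,i=4
  ... -> #   bit 0 = 1  t=0,i=0
  bits 01100111 = 103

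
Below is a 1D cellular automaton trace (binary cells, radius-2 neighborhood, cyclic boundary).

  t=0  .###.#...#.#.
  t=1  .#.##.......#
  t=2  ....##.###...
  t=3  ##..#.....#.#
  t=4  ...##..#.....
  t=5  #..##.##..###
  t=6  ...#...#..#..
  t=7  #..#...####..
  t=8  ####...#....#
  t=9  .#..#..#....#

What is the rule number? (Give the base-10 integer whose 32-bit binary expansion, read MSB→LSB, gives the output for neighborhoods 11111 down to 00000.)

  [31] ##### => #  t=8,i=1
  [30] ####. => .  t=5,i=12
  [29] ###.# => #  t=0,i=3
  [28] ###.. => .  t=2,i=9
  [27] ##.## => .  t=2,i=6
  [26] ##.#. => #  t=0,i=4
  [25] ##..# => .  t=3,i=2
  [24] ##... => #  t=1,i=5
  [23] #.### => .  t=2,i=7
  [22] #.##. => .  t=1,i=3
  [21] #.#.# => .  t=1,i=1
  [20] #.#.. => .  t=0,i=5
  [19] #..## => .  t=0,i=0
  [18] #..#. => #  t=3,i=3
  [17] #...# => .  t=0,i=7
  [16] #.... => .  t=1,i=6
  [15] .#### => .  t=5,i=11
  [14] .###. => .  t=0,i=2
  [13] .##.# => .  t=2,i=5
  [12] .##.. => #  t=1,i=4
  [11] .#.## => .  t=1,i=2
  [10] .#.#. => .  t=0,i=10
  [9] .#..# => #  t=0,i=12
  [8] .#... => .  t=0,i=6
  [7] ..### => #  t=0,i=1
  [6] ..##. => #  t=2,i=4
  [5] ..#.# => .  t=0,i=9
  [4] ..#.. => #  t=3,i=4
  [3] ...## => .  t=2,i=3
  [2] ...#. => .  t=0,i=8
  [1] ....# => .  t=1,i=10
  [0] ..... => #  t=1,i=7
  bits 10100101000001000001001011010001 = 2768507601

2768507601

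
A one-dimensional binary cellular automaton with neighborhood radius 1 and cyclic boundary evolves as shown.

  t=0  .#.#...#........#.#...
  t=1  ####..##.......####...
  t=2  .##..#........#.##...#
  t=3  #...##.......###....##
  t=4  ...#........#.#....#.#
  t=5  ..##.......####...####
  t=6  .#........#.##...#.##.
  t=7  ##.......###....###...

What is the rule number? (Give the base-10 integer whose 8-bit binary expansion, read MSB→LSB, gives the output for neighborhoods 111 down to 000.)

166

  [7] ### => #  t=1,i=1
  [6] ##. => .  t=1,i=3
  [5] #.# => #  t=0,i=2
  [4] #.. => .  t=0,i=4
  [3] .## => .  t=1,i=0
  [2] .#. => #  t=0,i=1
  [1] ..# => #  t=0,i=0
  [0] ... => .  t=0,i=5
  bits 10100110 = 166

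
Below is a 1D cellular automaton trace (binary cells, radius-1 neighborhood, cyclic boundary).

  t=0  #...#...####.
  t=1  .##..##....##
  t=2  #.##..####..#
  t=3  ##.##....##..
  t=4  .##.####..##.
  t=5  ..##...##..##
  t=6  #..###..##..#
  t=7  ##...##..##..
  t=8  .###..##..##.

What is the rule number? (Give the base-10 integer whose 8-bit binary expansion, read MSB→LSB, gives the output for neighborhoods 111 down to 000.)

113

  ###|.  b7=0 t=0,i=9
  ##.|#  b6=1 t=0,i=11
  #.#|#  b5=1 t=0,i=12
  #..|#  b4=1 t=0,i=1
  .##|.  b3=0 t=0,i=8
  .#.|.  b2=0 t=0,i=0
  ..#|.  b1=0 t=0,i=3
  ...|#  b0=1 t=0,i=2
  bits 01110001 = 113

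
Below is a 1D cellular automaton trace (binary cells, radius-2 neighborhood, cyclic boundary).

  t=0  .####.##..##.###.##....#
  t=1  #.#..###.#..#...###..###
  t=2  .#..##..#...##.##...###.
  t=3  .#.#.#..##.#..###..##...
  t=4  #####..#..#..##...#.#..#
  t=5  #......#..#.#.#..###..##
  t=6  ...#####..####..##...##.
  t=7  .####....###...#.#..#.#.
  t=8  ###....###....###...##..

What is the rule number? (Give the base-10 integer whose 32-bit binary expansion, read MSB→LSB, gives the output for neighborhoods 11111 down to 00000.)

  nb #####: next=.  (t=4,i=1, bit31=0)
  nb ####.: next=.  (t=0,i=3, bit30=0)
  nb ###.#: next=.  (t=0,i=4, bit29=0)
  nb ###..: next=.  (t=1,i=18, bit28=0)
  nb ##.##: next=#  (t=0,i=5, bit27=1)
  nb ##.#.: next=#  (t=1,i=1, bit26=1)
  nb ##..#: next=.  (t=0,i=8, bit25=0)
  nb ##...: next=.  (t=0,i=19, bit24=0)
  nb #.###: next=.  (t=0,i=1, bit23=0)
  nb #.##.: next=#  (t=0,i=6, bit22=1)
  nb #.#.#: next=#  (t=3,i=3, bit21=1)
  nb #.#..: next=.  (t=1,i=2, bit20=0)
  nb #..##: next=#  (t=0,i=9, bit19=1)
  nb #..#.: next=.  (t=1,i=11, bit18=0)
  nb #...#: next=.  (t=1,i=14, bit17=0)
  nb #....: next=.  (t=0,i=20, bit16=0)
  nb .####: next=#  (t=0,i=2, bit15=1)
  nb .###.: next=.  (t=0,i=14, bit14=0)
  nb .##.#: next=.  (t=0,i=11, bit13=0)
  nb .##..: next=#  (t=0,i=7, bit12=1)
  nb .#.##: next=#  (t=0,i=0, bit11=1)
  nb .#.#.: next=#  (t=3,i=2, bit10=1)
  nb .#..#: next=.  (t=1,i=3, bit9=0)
  nb .#...: next=#  (t=1,i=13, bit8=1)
  nb ..###: next=#  (t=1,i=5, bit7=1)
  nb ..##.: next=.  (t=0,i=10, bit6=0)
  nb ..#.#: next=#  (t=0,i=23, bit5=1)
  nb ..#..: next=#  (t=1,i=12, bit4=1)
  nb ...##: next=#  (t=1,i=15, bit3=1)
  nb ...#.: next=#  (t=0,i=22, bit2=1)
  nb ....#: next=#  (t=0,i=21, bit1=1)
  nb .....: next=#  (t=5,i=3, bit0=1)
  bits 00001100011010001001110110111111 = 208182719

208182719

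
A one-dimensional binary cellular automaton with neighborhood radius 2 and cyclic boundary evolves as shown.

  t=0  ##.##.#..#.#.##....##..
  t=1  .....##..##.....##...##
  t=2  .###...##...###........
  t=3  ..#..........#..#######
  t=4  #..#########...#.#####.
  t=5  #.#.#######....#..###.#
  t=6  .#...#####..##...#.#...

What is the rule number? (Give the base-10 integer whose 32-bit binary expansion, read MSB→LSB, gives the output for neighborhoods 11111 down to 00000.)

  #####|#  b31=1 t=3,i=18
  ####.|#  b30=1 t=3,i=21
  ###.#|.  b29=0 t=4,i=21
  ###..|.  b28=0 t=2,i=3
  ##.##|.  b27=0 t=0,i=2
  ##.#.|#  b26=1 t=0,i=5
  ##..#|#  b25=1 t=0,i=21
  ##...|.  b24=0 t=0,i=15
  #.###|.  b23=0 t=4,i=17
  #.##.|.  b22=0 t=0,i=3
  #.#.#|.  b21=0 t=0,i=11
  #.#..|#  b20=1 t=0,i=6
  #..##|#  b19=1 t=0,i=22
  #..#.|.  b18=0 t=0,i=8
  #...#|.  b17=0 t=1,i=19
  #....|#  b16=1 t=0,i=16
  .####|#  b15=1 t=3,i=17
  .###.|#  b14=1 t=2,i=2
  .##.#|.  b13=0 t=0,i=1
  .##..|.  b12=0 t=0,i=14
  .#.##|.  b11=0 t=0,i=12
  .#.#.|#  b10=1 t=0,i=10
  .#..#|.  b9=0 t=0,i=7
  .#...|#  b8=1 t=3,i=3
  ..###|.  b7=0 t=2,i=1
  ..##.|.  b6=0 t=0,i=0
  ..#.#|#  b5=1 t=0,i=9
  ..#..|.  b4=0 t=3,i=2
  ...##|.  b3=0 t=0,i=18
  ...#.|.  b2=0 t=3,i=12
  ....#|#  b1=1 t=0,i=17
  .....|#  b0=1 t=1,i=2
  bits 11000110000110011100010100100011 = 3323577635

3323577635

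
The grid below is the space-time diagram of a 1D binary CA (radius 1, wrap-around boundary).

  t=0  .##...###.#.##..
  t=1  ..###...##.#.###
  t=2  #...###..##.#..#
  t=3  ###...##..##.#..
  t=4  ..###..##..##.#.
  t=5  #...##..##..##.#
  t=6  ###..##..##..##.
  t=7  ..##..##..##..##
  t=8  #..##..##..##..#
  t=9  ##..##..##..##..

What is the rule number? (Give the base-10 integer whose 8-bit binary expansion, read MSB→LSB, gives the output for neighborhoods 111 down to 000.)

113

  nb ###: next=.  (t=0,i=7, bit7=0)
  nb ##.: next=#  (t=0,i=2, bit6=1)
  nb #.#: next=#  (t=0,i=9, bit5=1)
  nb #..: next=#  (t=0,i=3, bit4=1)
  nb .##: next=.  (t=0,i=1, bit3=0)
  nb .#.: next=.  (t=0,i=10, bit2=0)
  nb ..#: next=.  (t=0,i=0, bit1=0)
  nb ...: next=#  (t=0,i=4, bit0=1)
  bits 01110001 = 113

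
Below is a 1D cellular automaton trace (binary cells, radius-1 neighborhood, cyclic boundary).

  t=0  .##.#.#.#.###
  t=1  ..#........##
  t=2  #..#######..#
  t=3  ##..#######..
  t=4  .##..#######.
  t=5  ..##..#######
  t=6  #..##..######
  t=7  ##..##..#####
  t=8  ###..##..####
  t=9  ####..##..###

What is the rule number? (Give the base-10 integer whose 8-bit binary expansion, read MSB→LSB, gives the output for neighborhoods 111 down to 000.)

209

  nb ###: next=#  (t=0,i=11, bit7=1)
  nb ##.: next=#  (t=0,i=2, bit6=1)
  nb #.#: next=.  (t=0,i=0, bit5=0)
  nb #..: next=#  (t=1,i=0, bit4=1)
  nb .##: next=.  (t=0,i=1, bit3=0)
  nb .#.: next=.  (t=0,i=4, bit2=0)
  nb ..#: next=.  (t=1,i=1, bit1=0)
  nb ...: next=#  (t=1,i=4, bit0=1)
  bits 11010001 = 209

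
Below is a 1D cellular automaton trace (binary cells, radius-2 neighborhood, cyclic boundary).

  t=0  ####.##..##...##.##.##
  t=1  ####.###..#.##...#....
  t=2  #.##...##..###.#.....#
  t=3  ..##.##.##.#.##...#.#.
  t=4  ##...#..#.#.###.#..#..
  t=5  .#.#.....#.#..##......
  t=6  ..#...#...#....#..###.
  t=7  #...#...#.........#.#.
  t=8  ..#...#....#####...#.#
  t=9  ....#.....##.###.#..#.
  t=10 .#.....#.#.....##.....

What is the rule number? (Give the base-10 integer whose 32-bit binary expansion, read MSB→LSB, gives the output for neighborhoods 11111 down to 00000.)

  nb #####: next=#  (t=0,i=0, bit31=1)
  nb ####.: next=#  (t=0,i=2, bit30=1)
  nb ###.#: next=#  (t=0,i=3, bit29=1)
  nb ###..: next=#  (t=1,i=7, bit28=1)
  nb ##.##: next=.  (t=0,i=4, bit27=0)
  nb ##.#.: next=#  (t=2,i=14, bit26=1)
  nb ##..#: next=#  (t=0,i=7, bit25=1)
  nb ##...: next=.  (t=0,i=11, bit24=0)
  nb #.###: next=.  (t=0,i=20, bit23=0)
  nb #.##.: next=#  (t=0,i=5, bit22=1)
  nb #.#.#: next=.  (t=3,i=11, bit21=0)
  nb #.#..: next=.  (t=2,i=15, bit20=0)
  nb #..##: next=.  (t=0,i=8, bit19=0)
  nb #..#.: next=.  (t=1,i=9, bit18=0)
  nb #...#: next=#  (t=0,i=12, bit17=1)
  nb #....: next=.  (t=1,i=19, bit16=0)
  nb .####: next=.  (t=0,i=21, bit15=0)
  nb .###.: next=.  (t=1,i=6, bit14=0)
  nb .##.#: next=.  (t=0,i=15, bit13=0)
  nb .##..: next=#  (t=0,i=6, bit12=1)
  nb .#.##: next=#  (t=1,i=11, bit11=1)
  nb .#.#.: next=#  (t=3,i=19, bit10=1)
  nb .#..#: next=.  (t=4,i=6, bit9=0)
  nb .#...: next=.  (t=1,i=18, bit8=0)
  nb ..###: next=#  (t=1,i=0, bit7=1)
  nb ..##.: next=.  (t=0,i=9, bit6=0)
  nb ..#.#: next=.  (t=1,i=10, bit5=0)
  nb ..#..: next=.  (t=1,i=17, bit4=0)
  nb ...##: next=#  (t=0,i=13, bit3=1)
  nb ...#.: next=.  (t=1,i=16, bit2=0)
  nb ....#: next=.  (t=1,i=20, bit1=0)
  nb .....: next=#  (t=2,i=18, bit0=1)
  bits 11110110010000100001110010001001 = 4131527817

4131527817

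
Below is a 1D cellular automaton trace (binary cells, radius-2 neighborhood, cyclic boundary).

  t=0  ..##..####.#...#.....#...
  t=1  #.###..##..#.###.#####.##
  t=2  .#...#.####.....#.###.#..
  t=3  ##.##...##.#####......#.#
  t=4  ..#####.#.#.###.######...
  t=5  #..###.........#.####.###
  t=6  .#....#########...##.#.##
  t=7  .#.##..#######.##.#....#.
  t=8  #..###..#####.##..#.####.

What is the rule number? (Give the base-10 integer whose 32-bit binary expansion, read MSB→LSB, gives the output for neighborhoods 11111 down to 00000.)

3411513431

  nb #####: next=#  (t=1,i=19, bit31=1)
  nb ####.: next=#  (t=0,i=8, bit30=1)
  nb ###.#: next=.  (t=0,i=9, bit29=0)
  nb ###..: next=.  (t=1,i=4, bit28=0)
  nb ##.##: next=#  (t=1,i=1, bit27=1)
  nb ##.#.: next=.  (t=0,i=10, bit26=0)
  nb ##..#: next=#  (t=0,i=4, bit25=1)
  nb ##...: next=#  (t=2,i=11, bit24=1)
  nb #.###: next=.  (t=1,i=2, bit23=0)
  nb #.##.: next=#  (t=3,i=3, bit22=1)
  nb #.#.#: next=.  (t=4,i=8, bit21=0)
  nb #.#..: next=#  (t=0,i=11, bit20=1)
  nb #..##: next=.  (t=0,i=5, bit19=0)
  nb #..#.: next=#  (t=1,i=10, bit18=1)
  nb #...#: next=#  (t=0,i=13, bit17=1)
  nb #....: next=#  (t=0,i=17, bit16=1)
  nb .####: next=#  (t=0,i=7, bit15=1)
  nb .###.: next=.  (t=1,i=3, bit14=0)
  nb .##.#: next=.  (t=3,i=9, bit13=0)
  nb .##..: next=#  (t=0,i=3, bit12=1)
  nb .#.##: next=.  (t=1,i=12, bit11=0)
  nb .#.#.: next=.  (t=4,i=9, bit10=0)
  nb .#..#: next=.  (t=7,i=24, bit9=0)
  nb .#...: next=.  (t=0,i=12, bit8=0)
  nb ..###: next=.  (t=0,i=6, bit7=0)
  nb ..##.: next=#  (t=0,i=2, bit6=1)
  nb ..#.#: next=.  (t=1,i=11, bit5=0)
  nb ..#..: next=#  (t=0,i=15, bit4=1)
  nb ...##: next=.  (t=0,i=1, bit3=0)
  nb ...#.: next=#  (t=0,i=14, bit2=1)
  nb ....#: next=#  (t=0,i=0, bit1=1)
  nb .....: next=#  (t=0,i=18, bit0=1)
  bits 11001011010101111001000001010111 = 3411513431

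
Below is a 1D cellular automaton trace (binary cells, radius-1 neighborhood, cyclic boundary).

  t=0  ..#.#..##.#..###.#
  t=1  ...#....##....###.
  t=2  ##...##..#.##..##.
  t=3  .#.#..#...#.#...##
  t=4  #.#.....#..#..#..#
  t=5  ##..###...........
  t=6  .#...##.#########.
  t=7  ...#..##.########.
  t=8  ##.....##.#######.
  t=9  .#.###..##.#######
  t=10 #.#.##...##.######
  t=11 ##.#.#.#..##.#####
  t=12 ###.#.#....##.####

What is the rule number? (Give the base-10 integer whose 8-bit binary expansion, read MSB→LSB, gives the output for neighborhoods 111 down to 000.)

225

  ### -> #   bit 7 = 1  t=0,i=14
  ##. -> #   bit 6 = 1  t=0,i=8
  #.# -> #   bit 5 = 1  t=0,i=3
  #.. -> .   bit 4 = 0  t=0,i=0
  .## -> .   bit 3 = 0  t=0,i=7
  .#. -> .   bit 2 = 0  t=0,i=2
  ..# -> .   bit 1 = 0  t=0,i=1
  ... -> #   bit 0 = 1  t=1,i=0
  bits 11100001 = 225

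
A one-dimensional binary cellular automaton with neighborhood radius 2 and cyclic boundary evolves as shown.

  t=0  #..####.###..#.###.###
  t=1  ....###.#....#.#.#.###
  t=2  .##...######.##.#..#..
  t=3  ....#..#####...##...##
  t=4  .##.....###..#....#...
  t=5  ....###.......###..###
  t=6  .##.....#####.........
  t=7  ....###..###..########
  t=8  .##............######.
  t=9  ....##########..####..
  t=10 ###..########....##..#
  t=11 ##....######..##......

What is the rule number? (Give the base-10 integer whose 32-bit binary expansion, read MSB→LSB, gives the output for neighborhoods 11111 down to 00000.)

3834873123

  ##### -> #   bit 31 = 1  t=2,i=8
  ####. -> #   bit 30 = 1  t=0,i=5
  ###.# -> #   bit 29 = 1  t=0,i=6
  ###.. -> .   bit 28 = 0  t=0,i=0
  ##.## -> .   bit 27 = 0  t=0,i=7
  ##.#. -> #   bit 26 = 1  t=1,i=7
  ##..# -> .   bit 25 = 0  t=0,i=1
  ##... -> .   bit 24 = 0  t=1,i=0
  #.### -> #   bit 23 = 1  t=0,i=8
  #.##. -> .   bit 22 = 0  t=2,i=13
  #.#.# -> .   bit 21 = 0  t=1,i=15
  #.#.. -> #   bit 20 = 1  t=1,i=8
  #..## -> .   bit 19 = 0  t=0,i=2
  #..#. -> .   bit 18 = 0  t=0,i=12
  #...# -> #   bit 17 = 1  t=2,i=4
  #.... -> #   bit 16 = 1  t=1,i=1
  .#### -> #   bit 15 = 1  t=0,i=4
  .###. -> .   bit 14 = 0  t=0,i=9
  .##.# -> .   bit 13 = 0  t=2,i=14
  .##.. -> .   bit 12 = 0  t=2,i=2
  .#.## -> .   bit 11 = 0  t=0,i=14
  .#.#. -> #   bit 10 = 1  t=1,i=14
  .#..# -> .   bit 9 = 0  t=2,i=17
  .#... -> #   bit 8 = 1  t=1,i=9
  ..### -> .   bit 7 = 0  t=0,i=3
  ..##. -> .   bit 6 = 0  t=2,i=1
  ..#.# -> #   bit 5 = 1  t=0,i=13
  ..#.. -> .   bit 4 = 0  t=2,i=19
  ...## -> .   bit 3 = 0  t=1,i=3
  ...#. -> .   bit 2 = 0  t=1,i=12
  ....# -> #   bit 1 = 1  t=1,i=2
  ..... -> #   bit 0 = 1  t=4,i=5
  bits 11100100100100111000010100100011 = 3834873123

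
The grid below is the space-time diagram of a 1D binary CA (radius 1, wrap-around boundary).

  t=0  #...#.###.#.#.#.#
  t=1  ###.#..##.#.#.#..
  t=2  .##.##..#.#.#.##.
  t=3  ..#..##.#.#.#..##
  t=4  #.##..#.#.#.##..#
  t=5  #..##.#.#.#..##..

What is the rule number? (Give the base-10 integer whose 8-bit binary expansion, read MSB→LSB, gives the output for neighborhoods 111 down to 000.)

213

  ### -> #   bit 7 = 1  t=0,i=7
  ##. -> #   bit 6 = 1  t=0,i=0
  #.# -> .   bit 5 = 0  t=0,i=5
  #.. -> #   bit 4 = 1  t=0,i=1
  .## -> .   bit 3 = 0  t=0,i=6
  .#. -> #   bit 2 = 1  t=0,i=4
  ..# -> .   bit 1 = 0  t=0,i=3
  ... -> #   bit 0 = 1  t=0,i=2
  bits 11010101 = 213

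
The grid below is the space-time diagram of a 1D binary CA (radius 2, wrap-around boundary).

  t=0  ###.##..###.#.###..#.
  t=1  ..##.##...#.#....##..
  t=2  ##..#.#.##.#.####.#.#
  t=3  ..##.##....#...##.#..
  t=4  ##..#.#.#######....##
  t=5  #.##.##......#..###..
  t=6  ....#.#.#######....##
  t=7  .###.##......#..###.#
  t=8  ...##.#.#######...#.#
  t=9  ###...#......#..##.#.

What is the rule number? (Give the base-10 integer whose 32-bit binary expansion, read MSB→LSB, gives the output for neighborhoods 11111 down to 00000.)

1780946719

  ##### -> .   bit 31 = 0  t=4,i=10
  ####. -> #   bit 30 = 1  t=2,i=15
  ###.# -> #   bit 29 = 1  t=0,i=2
  ###.. -> .   bit 28 = 0  t=0,i=16
  ##.## -> #   bit 27 = 1  t=0,i=3
  ##.#. -> .   bit 26 = 0  t=0,i=11
  ##..# -> #   bit 25 = 1  t=0,i=6
  ##... -> .   bit 24 = 0  t=1,i=7
  #.### -> .   bit 23 = 0  t=0,i=0
  #.##. -> .   bit 22 = 0  t=0,i=4
  #.#.# -> #   bit 21 = 1  t=0,i=12
  #.#.. -> .   bit 20 = 0  t=1,i=12
  #..## -> .   bit 19 = 0  t=0,i=7
  #..#. -> #   bit 18 = 1  t=0,i=18
  #...# -> #   bit 17 = 1  t=1,i=8
  #.... -> #   bit 16 = 1  t=1,i=14
  .#### -> .   bit 15 = 0  t=2,i=14
  .###. -> .   bit 14 = 0  t=0,i=1
  .##.# -> .   bit 13 = 0  t=1,i=3
  .##.. -> #   bit 12 = 1  t=0,i=5
  .#.## -> .   bit 11 = 0  t=0,i=13
  .#.#. -> #   bit 10 = 1  t=1,i=11
  .#..# -> #   bit 9 = 1  t=5,i=14
  .#... -> #   bit 8 = 1  t=1,i=13
  ..### -> .   bit 7 = 0  t=0,i=8
  ..##. -> .   bit 6 = 0  t=1,i=2
  ..#.# -> .   bit 5 = 0  t=0,i=19
  ..#.. -> #   bit 4 = 1  t=3,i=11
  ...## -> #   bit 3 = 1  t=1,i=1
  ...#. -> #   bit 2 = 1  t=1,i=9
  ....# -> #   bit 1 = 1  t=1,i=0
  ..... -> #   bit 0 = 1  t=5,i=9
  bits 01101010001001110001011100011111 = 1780946719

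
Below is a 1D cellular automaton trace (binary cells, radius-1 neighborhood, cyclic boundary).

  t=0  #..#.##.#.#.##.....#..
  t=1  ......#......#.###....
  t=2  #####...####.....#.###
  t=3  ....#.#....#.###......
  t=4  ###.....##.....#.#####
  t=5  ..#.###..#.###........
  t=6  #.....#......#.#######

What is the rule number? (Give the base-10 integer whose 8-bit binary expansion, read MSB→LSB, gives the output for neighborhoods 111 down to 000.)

65

  ###|.  b7=0 t=1,i=16
  ##.|#  b6=1 t=0,i=6
  #.#|.  b5=0 t=0,i=4
  #..|.  b4=0 t=0,i=1
  .##|.  b3=0 t=0,i=5
  .#.|.  b2=0 t=0,i=0
  ..#|.  b1=0 t=0,i=2
  ...|#  b0=1 t=0,i=15
  bits 01000001 = 65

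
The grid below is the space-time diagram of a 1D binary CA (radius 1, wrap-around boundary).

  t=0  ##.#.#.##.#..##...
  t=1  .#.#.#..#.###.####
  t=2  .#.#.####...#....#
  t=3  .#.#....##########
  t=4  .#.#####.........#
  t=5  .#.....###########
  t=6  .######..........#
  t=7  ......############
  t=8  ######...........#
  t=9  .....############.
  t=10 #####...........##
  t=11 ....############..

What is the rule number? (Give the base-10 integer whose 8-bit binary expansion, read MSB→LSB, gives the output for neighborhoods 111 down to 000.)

  ### -> .   bit 7 = 0  t=1,i=11
  ##. -> #   bit 6 = 1  t=0,i=1
  #.# -> .   bit 5 = 0  t=0,i=2
  #.. -> #   bit 4 = 1  t=0,i=11
  .## -> .   bit 3 = 0  t=0,i=0
  .#. -> #   bit 2 = 1  t=0,i=3
  ..# -> #   bit 1 = 1  t=0,i=12
  ... -> #   bit 0 = 1  t=0,i=16
  bits 01010111 = 87

87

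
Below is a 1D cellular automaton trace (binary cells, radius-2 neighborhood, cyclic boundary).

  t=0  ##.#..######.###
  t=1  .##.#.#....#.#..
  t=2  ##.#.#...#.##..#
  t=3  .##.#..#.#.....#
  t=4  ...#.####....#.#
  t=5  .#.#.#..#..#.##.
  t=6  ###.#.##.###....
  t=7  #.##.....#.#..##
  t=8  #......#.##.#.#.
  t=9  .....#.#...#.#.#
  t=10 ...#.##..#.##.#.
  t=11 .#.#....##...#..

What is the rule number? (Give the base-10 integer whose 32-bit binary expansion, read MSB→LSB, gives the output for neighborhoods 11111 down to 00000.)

881198826

  [31] ##### => .  t=0,i=8
  [30] ####. => .  t=0,i=0
  [29] ###.# => #  t=0,i=1
  [28] ###.. => #  t=4,i=8
  [27] ##.## => .  t=0,i=12
  [26] ##.#. => #  t=0,i=2
  [25] ##..# => .  t=2,i=13
  [24] ##... => .  t=4,i=9
  [23] #.### => #  t=0,i=13
  [22] #.##. => .  t=2,i=11
  [21] #.#.# => .  t=1,i=4
  [20] #.#.. => .  t=0,i=3
  [19] #..## => .  t=0,i=5
  [18] #..#. => #  t=3,i=6
  [17] #...# => #  t=1,i=15
  [16] #.... => .  t=1,i=8
  [15] .#### => .  t=0,i=7
  [14] .###. => .  t=2,i=0
  [13] .##.# => .  t=1,i=2
  [12] .##.. => .  t=2,i=12
  [11] .#.## => .  t=2,i=10
  [10] .#.#. => #  t=1,i=5
  [9] .#..# => #  t=0,i=4
  [8] .#... => .  t=1,i=7
  [7] ..### => #  t=0,i=6
  [6] ..##. => #  t=1,i=1
  [5] ..#.# => #  t=1,i=11
  [4] ..#.. => .  t=5,i=8
  [3] ...## => #  t=1,i=0
  [2] ...#. => .  t=1,i=10
  [1] ....# => #  t=1,i=9
  [0] ..... => .  t=3,i=12
  bits 00110100100001100000011011101010 = 881198826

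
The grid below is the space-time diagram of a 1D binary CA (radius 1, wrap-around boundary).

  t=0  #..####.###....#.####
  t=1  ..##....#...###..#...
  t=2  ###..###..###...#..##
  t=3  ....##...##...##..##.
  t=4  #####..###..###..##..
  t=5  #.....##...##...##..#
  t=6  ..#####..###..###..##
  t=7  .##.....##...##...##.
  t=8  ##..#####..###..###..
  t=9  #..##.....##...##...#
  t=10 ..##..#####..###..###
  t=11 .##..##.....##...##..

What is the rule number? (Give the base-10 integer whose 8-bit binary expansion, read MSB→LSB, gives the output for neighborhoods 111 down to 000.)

  [7] ### => .  t=0,i=4
  [6] ##. => .  t=0,i=0
  [5] #.# => .  t=0,i=7
  [4] #.. => .  t=0,i=1
  [3] .## => #  t=0,i=3
  [2] .#. => .  t=0,i=15
  [1] ..# => #  t=0,i=2
  [0] ... => #  t=0,i=12
  bits 00001011 = 11

11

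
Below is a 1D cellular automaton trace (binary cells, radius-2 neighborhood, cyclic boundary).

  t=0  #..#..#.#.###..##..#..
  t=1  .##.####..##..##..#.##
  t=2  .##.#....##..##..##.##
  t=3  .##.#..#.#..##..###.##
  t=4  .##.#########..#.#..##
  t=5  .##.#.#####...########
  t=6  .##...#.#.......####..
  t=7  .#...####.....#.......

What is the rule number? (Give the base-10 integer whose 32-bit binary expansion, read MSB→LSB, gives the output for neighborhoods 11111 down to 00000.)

  [31] ##### => #  t=4,i=6
  [30] ####. => .  t=1,i=6
  [29] ###.# => .  t=3,i=18
  [28] ###.. => .  t=0,i=12
  [27] ##.## => .  t=1,i=0
  [26] ##.#. => .  t=2,i=3
  [25] ##..# => .  t=0,i=13
  [24] ##... => .  t=5,i=11
  [23] #.### => #  t=0,i=10
  [22] #.##. => #  t=1,i=1
  [21] #.#.# => .  t=0,i=8
  [20] #.#.. => #  t=2,i=4
  [19] #..## => #  t=0,i=14
  [18] #..#. => #  t=0,i=2
  [17] #...# => .  t=5,i=12
  [16] #.... => .  t=2,i=6
  [15] .#### => .  t=1,i=5
  [14] .###. => #  t=0,i=11
  [13] .##.# => #  t=1,i=2
  [12] .##.. => .  t=0,i=16
  [11] .#.## => .  t=0,i=9
  [10] .#.#. => #  t=0,i=7
  [9] .#..# => #  t=0,i=1
  [8] .#... => .  t=2,i=5
  [7] ..### => .  t=3,i=16
  [6] ..##. => #  t=0,i=15
  [5] ..#.# => #  t=0,i=6
  [4] ..#.. => .  t=0,i=0
  [3] ...## => .  t=2,i=8
  [2] ...#. => #  t=6,i=5
  [1] ....# => #  t=2,i=7
  [0] ..... => .  t=6,i=11
  bits 10000000110111000110011001100110 = 2161927782

2161927782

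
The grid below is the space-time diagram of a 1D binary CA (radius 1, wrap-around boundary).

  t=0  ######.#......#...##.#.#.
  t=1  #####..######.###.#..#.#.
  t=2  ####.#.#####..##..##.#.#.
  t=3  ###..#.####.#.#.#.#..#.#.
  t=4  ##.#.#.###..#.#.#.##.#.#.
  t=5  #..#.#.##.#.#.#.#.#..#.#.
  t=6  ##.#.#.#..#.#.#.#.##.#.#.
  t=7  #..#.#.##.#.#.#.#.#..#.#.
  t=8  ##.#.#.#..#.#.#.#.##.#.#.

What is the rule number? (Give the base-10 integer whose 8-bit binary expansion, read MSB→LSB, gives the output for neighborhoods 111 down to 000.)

157

  [7] ### => #  t=0,i=1
  [6] ##. => .  t=0,i=5
  [5] #.# => .  t=0,i=6
  [4] #.. => #  t=0,i=8
  [3] .## => #  t=0,i=0
  [2] .#. => #  t=0,i=7
  [1] ..# => .  t=0,i=13
  [0] ... => #  t=0,i=9
  bits 10011101 = 157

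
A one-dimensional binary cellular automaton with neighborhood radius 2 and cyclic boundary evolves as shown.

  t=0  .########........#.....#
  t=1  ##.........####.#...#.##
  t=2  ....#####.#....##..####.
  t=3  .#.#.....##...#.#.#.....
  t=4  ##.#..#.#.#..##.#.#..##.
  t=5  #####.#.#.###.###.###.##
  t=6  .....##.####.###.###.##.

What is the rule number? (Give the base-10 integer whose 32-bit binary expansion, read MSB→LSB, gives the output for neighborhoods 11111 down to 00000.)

217610797

  nb #####: next=.  (t=0,i=3, bit31=0)
  nb ####.: next=.  (t=0,i=7, bit30=0)
  nb ###.#: next=.  (t=1,i=14, bit29=0)
  nb ###..: next=.  (t=0,i=8, bit28=0)
  nb ##.##: next=#  (t=4,i=23, bit27=1)
  nb ##.#.: next=#  (t=1,i=15, bit26=1)
  nb ##..#: next=.  (t=2,i=17, bit25=0)
  nb ##...: next=.  (t=0,i=9, bit24=0)
  nb #.###: next=#  (t=0,i=1, bit23=1)
  nb #.##.: next=#  (t=4,i=0, bit22=1)
  nb #.#.#: next=#  (t=3,i=16, bit21=1)
  nb #.#..: next=#  (t=1,i=16, bit20=1)
  nb #..##: next=#  (t=2,i=18, bit19=1)
  nb #..#.: next=.  (t=4,i=5, bit18=0)
  nb #...#: next=.  (t=1,i=18, bit17=0)
  nb #....: next=.  (t=0,i=10, bit16=0)
  nb .####: next=.  (t=0,i=2, bit15=0)
  nb .###.: next=#  (t=5,i=11, bit14=1)
  nb .##.#: next=#  (t=4,i=1, bit13=1)
  nb .##..: next=#  (t=2,i=16, bit12=1)
  nb .#.##: next=#  (t=0,i=0, bit11=1)
  nb .#.#.: next=.  (t=3,i=2, bit10=0)
  nb .#..#: next=#  (t=4,i=4, bit9=1)
  nb .#...: next=.  (t=0,i=18, bit8=0)
  nb ..###: next=.  (t=1,i=11, bit7=0)
  nb ..##.: next=.  (t=2,i=15, bit6=0)
  nb ..#.#: next=#  (t=0,i=23, bit5=1)
  nb ..#..: next=.  (t=0,i=17, bit4=0)
  nb ...##: next=#  (t=1,i=10, bit3=1)
  nb ...#.: next=#  (t=0,i=16, bit2=1)
  nb ....#: next=.  (t=0,i=15, bit1=0)
  nb .....: next=#  (t=0,i=11, bit0=1)
  bits 00001100111110000111101000101101 = 217610797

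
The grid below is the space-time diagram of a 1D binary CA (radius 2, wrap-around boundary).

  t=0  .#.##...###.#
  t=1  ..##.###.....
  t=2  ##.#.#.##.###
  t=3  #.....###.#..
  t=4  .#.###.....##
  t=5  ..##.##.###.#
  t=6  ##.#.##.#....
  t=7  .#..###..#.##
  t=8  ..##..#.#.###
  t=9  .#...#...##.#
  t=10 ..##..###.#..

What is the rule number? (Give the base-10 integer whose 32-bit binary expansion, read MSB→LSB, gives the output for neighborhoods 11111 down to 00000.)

  [31] ##### => .  t=2,i=12
  [30] ####. => #  t=2,i=0
  [29] ###.# => .  t=0,i=10
  [28] ###.. => #  t=1,i=7
  [27] ##.## => .  t=1,i=4
  [26] ##.#. => .  t=0,i=11
  [25] ##..# => .  t=7,i=7
  [24] ##... => #  t=0,i=5
  [23] #.### => #  t=1,i=5
  [22] #.##. => #  t=0,i=3
  [21] #.#.# => .  t=0,i=1
  [20] #.#.. => .  t=3,i=10
  [19] #..## => #  t=5,i=1
  [18] #..#. => #  t=3,i=12
  [17] #...# => #  t=0,i=6
  [16] #.... => .  t=1,i=9
  [15] .#### => .  t=2,i=11
  [14] .###. => .  t=0,i=9
  [13] .##.# => #  t=1,i=3
  [12] .##.. => .  t=0,i=4
  [11] .#.## => #  t=0,i=2
  [10] .#.#. => .  t=0,i=0
  [9] .#..# => #  t=3,i=11
  [8] .#... => #  t=3,i=1
  [7] ..### => .  t=0,i=8
  [6] ..##. => .  t=1,i=2
  [5] ..#.# => .  t=7,i=9
  [4] ..#.. => .  t=3,i=0
  [3] ...## => #  t=0,i=7
  [2] ...#. => .  t=9,i=4
  [1] ....# => #  t=1,i=0
  [0] ..... => #  t=1,i=10
  bits 01010001110011100010101100001011 = 1372465931

1372465931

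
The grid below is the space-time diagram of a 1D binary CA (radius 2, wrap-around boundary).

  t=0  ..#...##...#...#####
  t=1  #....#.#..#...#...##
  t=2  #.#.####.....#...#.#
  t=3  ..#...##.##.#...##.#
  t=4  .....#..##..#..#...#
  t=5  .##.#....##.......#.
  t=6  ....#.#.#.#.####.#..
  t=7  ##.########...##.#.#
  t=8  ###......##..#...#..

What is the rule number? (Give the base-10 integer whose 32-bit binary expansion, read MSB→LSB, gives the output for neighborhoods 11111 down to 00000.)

  [31] ##### => .  t=0,i=17
  [30] ####. => #  t=0,i=18
  [29] ###.# => #  t=6,i=15
  [28] ###.. => #  t=0,i=19
  [27] ##.## => #  t=3,i=8
  [26] ##.#. => .  t=2,i=1
  [25] ##..# => #  t=0,i=0
  [24] ##... => .  t=0,i=8
  [23] #.### => .  t=2,i=4
  [22] #.##. => #  t=2,i=19
  [21] #.#.# => #  t=2,i=2
  [20] #.#.. => #  t=1,i=7
  [19] #..## => .  t=4,i=7
  [18] #..#. => .  t=0,i=1
  [17] #...# => .  t=0,i=4
  [16] #.... => #  t=1,i=2
  [15] .#### => .  t=0,i=16
  [14] .###. => #  t=1,i=19
  [13] .##.# => .  t=2,i=0
  [12] .##.. => #  t=0,i=7
  [11] .#.## => .  t=2,i=3
  [10] .#.#. => #  t=1,i=6
  [9] .#..# => .  t=1,i=8
  [8] .#... => .  t=0,i=3
  [7] ..### => .  t=0,i=15
  [6] ..##. => .  t=0,i=6
  [5] ..#.# => #  t=1,i=5
  [4] ..#.. => .  t=0,i=2
  [3] ...## => #  t=0,i=5
  [2] ...#. => #  t=0,i=10
  [1] ....# => .  t=1,i=3
  [0] ..... => #  t=2,i=10
  bits 01111010011100010101010000101101 = 2054247469

2054247469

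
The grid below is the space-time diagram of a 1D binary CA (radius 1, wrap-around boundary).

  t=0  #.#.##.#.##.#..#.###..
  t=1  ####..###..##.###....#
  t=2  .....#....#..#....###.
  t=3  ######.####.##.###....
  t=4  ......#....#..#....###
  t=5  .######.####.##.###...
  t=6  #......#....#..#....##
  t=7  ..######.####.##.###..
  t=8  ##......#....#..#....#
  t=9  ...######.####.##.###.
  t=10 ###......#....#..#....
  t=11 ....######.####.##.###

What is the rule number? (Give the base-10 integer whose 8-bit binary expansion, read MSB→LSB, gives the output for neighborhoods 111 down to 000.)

  nb ###: next=.  (t=0,i=18, bit7=0)
  nb ##.: next=.  (t=0,i=5, bit6=0)
  nb #.#: next=#  (t=0,i=1, bit5=1)
  nb #..: next=.  (t=0,i=13, bit4=0)
  nb .##: next=.  (t=0,i=4, bit3=0)
  nb .#.: next=#  (t=0,i=0, bit2=1)
  nb ..#: next=#  (t=0,i=14, bit1=1)
  nb ...: next=#  (t=1,i=18, bit0=1)
  bits 00100111 = 39

39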